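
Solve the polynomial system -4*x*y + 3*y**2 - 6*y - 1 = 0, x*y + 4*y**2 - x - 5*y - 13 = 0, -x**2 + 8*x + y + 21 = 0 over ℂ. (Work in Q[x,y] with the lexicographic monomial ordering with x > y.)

{(-2, -1)}

Compute a lex Gröbner basis by Buchberger's algorithm.
f_1 = -4*x*y + 3*y**2 - 6*y - 1, LT = x*y.
f_2 = x*y - x + 4*y**2 - 5*y - 13, LT = x*y.
f_3 = -x**2 + 8*x + y + 21, LT = x**2.

S(f_1,f_2): lcm = x*y. S = x - 19/4*y**2 + 13/2*y + 53/4.
  leading term x: no divisor's leading term divides it; move x to the remainder.
  leading term y**2: no divisor's leading term divides it; move -19/4*y**2 to the remainder.
  leading term y: no divisor's leading term divides it; move 13/2*y to the remainder.
  leading term 1: no divisor's leading term divides it; move 53/4 to the remainder.
  remainder x - 19/4*y**2 + 13/2*y + 53/4 ≠ 0; add h_4 = x - 19/4*y**2 + 13/2*y + 53/4 to the basis.

S(f_1,f_3): lcm = x**2*y. S = -3/4*x*y**2 + 19/2*x*y + 1/4*x + y**2 + 21*y.
  leading term x*y**2: subtract (3/16*y)·f_1 from -3/4*x*y**2 + 19/2*x*y + 1/4*x + y**2 + 21*y → 19/2*x*y + 1/4*x - 9/16*y**3 + 17/8*y**2 + 339/16*y
  leading term x*y: subtract (-19/8)·f_1 from 19/2*x*y + 1/4*x - 9/16*y**3 + 17/8*y**2 + 339/16*y → 1/4*x - 9/16*y**3 + 37/4*y**2 + 111/16*y - 19/8
  leading term x: subtract (1/4)·h_4 from 1/4*x - 9/16*y**3 + 37/4*y**2 + 111/16*y - 19/8 → -9/16*y**3 + 167/16*y**2 + 85/16*y - 91/16
  leading term y**3: no divisor's leading term divides it; move -9/16*y**3 to the remainder.
  leading term y**2: no divisor's leading term divides it; move 167/16*y**2 to the remainder.
  leading term y: no divisor's leading term divides it; move 85/16*y to the remainder.
  leading term 1: no divisor's leading term divides it; move -91/16 to the remainder.
  remainder -9/16*y**3 + 167/16*y**2 + 85/16*y - 91/16 ≠ 0; add h_5 = -9/16*y**3 + 167/16*y**2 + 85/16*y - 91/16 to the basis.

S(f_2,f_3): lcm = x**2*y. S = -x**2 + 4*x*y**2 + 3*x*y - 13*x + y**2 + 21*y.
  leading term x**2: subtract (1)·f_3 from -x**2 + 4*x*y**2 + 3*x*y - 13*x + y**2 + 21*y → 4*x*y**2 + 3*x*y - 21*x + y**2 + 20*y - 21
  leading term x*y**2: subtract (-y)·f_1 from 4*x*y**2 + 3*x*y - 21*x + y**2 + 20*y - 21 → 3*x*y - 21*x + 3*y**3 - 5*y**2 + 19*y - 21
  leading term x*y: subtract (-3/4)·f_1 from 3*x*y - 21*x + 3*y**3 - 5*y**2 + 19*y - 21 → -21*x + 3*y**3 - 11/4*y**2 + 29/2*y - 87/4
  leading term x: subtract (-21)·h_4 from -21*x + 3*y**3 - 11/4*y**2 + 29/2*y - 87/4 → 3*y**3 - 205/2*y**2 + 151*y + 513/2
  leading term y**3: subtract (-16/3)·h_5 from 3*y**3 - 205/2*y**2 + 151*y + 513/2 → -281/6*y**2 + 538/3*y + 1357/6
  leading term y**2: no divisor's leading term divides it; move -281/6*y**2 to the remainder.
  leading term y: no divisor's leading term divides it; move 538/3*y to the remainder.
  leading term 1: no divisor's leading term divides it; move 1357/6 to the remainder.
  remainder -281/6*y**2 + 538/3*y + 1357/6 ≠ 0; add h_6 = -281/6*y**2 + 538/3*y + 1357/6 to the basis.

S(f_1,h_4): lcm = x*y. S = 19/4*y**3 - 29/4*y**2 - 47/4*y + 1/4.
  leading term y**3: subtract (-76/9)·h_5 from 19/4*y**3 - 29/4*y**2 - 47/4*y + 1/4 → 728/9*y**2 + 298/9*y - 430/9
  leading term y**2: subtract (-1456/843)·h_6 from 728/9*y**2 + 298/9*y - 430/9 → 289022/843*y + 289022/843
  leading term y: no divisor's leading term divides it; move 289022/843*y to the remainder.
  leading term 1: no divisor's leading term divides it; move 289022/843 to the remainder.
  remainder 289022/843*y + 289022/843 ≠ 0; add h_7 = 289022/843*y + 289022/843 to the basis.

The other S-polynomials (S(f_2,h_4), S(f_3,h_4), S(f_1,h_5), S(f_2,h_5), S(f_3,h_5), S(h_4,h_5), S(f_1,h_6), S(f_2,h_6), S(f_3,h_6), S(h_4,h_6), S(h_5,h_6), S(f_1,h_7), S(f_2,h_7), S(f_3,h_7), S(h_4,h_7), S(h_5,h_7), S(h_6,h_7)) all reduce to 0 modulo the current basis, so we have a Gröbner basis.
Inter-reduce: drop elements whose leading term is divisible by another's, tail-reduce, and make monic.
Reduced Gröbner basis: {x + 2, y + 1}.

Elimination: the polynomial y + 1 lies in the elimination ideal for y, so y ∈ {-1}. For each such y, the remaining basis elements (now univariate) give the rest of the solution.
  y = -1: the earlier basis element becomes x + 2 = 0, giving x = -2 — point (-2, -1).
This is the nonlinear analogue of row-reducing a linear system.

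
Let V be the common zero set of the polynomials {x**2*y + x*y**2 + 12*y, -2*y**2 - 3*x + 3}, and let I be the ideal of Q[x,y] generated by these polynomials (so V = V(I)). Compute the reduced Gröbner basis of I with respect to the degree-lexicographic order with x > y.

f_1 = x**2*y + x*y**2 + 12*y, LT = x**2*y.
f_2 = -2*y**2 - 3*x + 3, LT = y**2.

S(f_1,f_2): lcm = x**2*y**2. S = x*y**3 - 3/2*x**3 + 3/2*x**2 + 12*y**2.
  leading term x*y**3: subtract (-1/2*x*y)·f_2 from x*y**3 - 3/2*x**3 + 3/2*x**2 + 12*y**2 → -3/2*x**3 - 3/2*x**2*y + 3/2*x**2 + 3/2*x*y + 12*y**2
  leading term x**3: no divisor's leading term divides it; move -3/2*x**3 to the remainder.
  leading term x**2*y: subtract (-3/2)·f_1 from -3/2*x**2*y + 3/2*x**2 + 3/2*x*y + 12*y**2 → 3/2*x*y**2 + 3/2*x**2 + 3/2*x*y + 12*y**2 + 18*y
  leading term x*y**2: subtract (-3/4*x)·f_2 from 3/2*x*y**2 + 3/2*x**2 + 3/2*x*y + 12*y**2 + 18*y → -3/4*x**2 + 3/2*x*y + 12*y**2 + 9/4*x + 18*y
  leading term x**2: no divisor's leading term divides it; move -3/4*x**2 to the remainder.
  leading term x*y: no divisor's leading term divides it; move 3/2*x*y to the remainder.
  leading term y**2: subtract (-6)·f_2 from 12*y**2 + 9/4*x + 18*y → -63/4*x + 18*y + 18
  leading term x: no divisor's leading term divides it; move -63/4*x to the remainder.
  leading term y: no divisor's leading term divides it; move 18*y to the remainder.
  leading term 1: no divisor's leading term divides it; move 18 to the remainder.
  remainder -3/2*x**3 - 3/4*x**2 + 3/2*x*y - 63/4*x + 18*y + 18 ≠ 0; add g_3 = -3/2*x**3 - 3/4*x**2 + 3/2*x*y - 63/4*x + 18*y + 18 to the basis.

The other S-polynomials (S(f_1,g_3), S(f_2,g_3)) all reduce to 0 modulo the current basis, so we have a Gröbner basis.

G = {x**3 + 1/2*x**2 - x*y + 21/2*x - 12*y - 12, x**2*y - 3/2*x**2 + 3/2*x + 12*y, y**2 + 3/2*x - 3/2}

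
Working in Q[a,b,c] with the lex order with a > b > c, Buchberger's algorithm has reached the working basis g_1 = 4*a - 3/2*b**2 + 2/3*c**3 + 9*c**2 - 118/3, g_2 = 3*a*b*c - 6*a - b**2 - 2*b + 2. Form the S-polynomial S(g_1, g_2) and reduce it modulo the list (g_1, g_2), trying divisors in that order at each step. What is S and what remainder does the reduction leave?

S(g_1, g_2) = 2*a - 3/8*b**3*c + 1/3*b**2 + 1/6*b*c**4 + 9/4*b*c**3 - 59/6*b*c + 2/3*b - 2/3; remainder on division = -3/8*b**3*c + 13/12*b**2 + 1/6*b*c**4 + 9/4*b*c**3 - 59/6*b*c + 2/3*b - 1/3*c**3 - 9/2*c**2 + 19.

lcm(LM(g_1), LM(g_2)) = a*b*c.
S = (lcm/LT(g_1))·g_1 − (lcm/LT(g_2))·g_2 = 2*a - 3/8*b**3*c + 1/3*b**2 + 1/6*b*c**4 + 9/4*b*c**3 - 59/6*b*c + 2/3*b - 2/3.
Reduce S modulo (g_1, g_2) in that order:
  leading term a: subtract (1/2)·g_1 from 2*a - 3/8*b**3*c + 1/3*b**2 + 1/6*b*c**4 + 9/4*b*c**3 - 59/6*b*c + 2/3*b - 2/3 → -3/8*b**3*c + 13/12*b**2 + 1/6*b*c**4 + 9/4*b*c**3 - 59/6*b*c + 2/3*b - 1/3*c**3 - 9/2*c**2 + 19
  leading term b**3*c: no divisor's leading term divides it; move -3/8*b**3*c to the remainder.
  leading term b**2: no divisor's leading term divides it; move 13/12*b**2 to the remainder.
  leading term b*c**4: no divisor's leading term divides it; move 1/6*b*c**4 to the remainder.
  leading term b*c**3: no divisor's leading term divides it; move 9/4*b*c**3 to the remainder.
  leading term b*c: no divisor's leading term divides it; move -59/6*b*c to the remainder.
  leading term b: no divisor's leading term divides it; move 2/3*b to the remainder.
  leading term c**3: no divisor's leading term divides it; move -1/3*c**3 to the remainder.
  leading term c**2: no divisor's leading term divides it; move -9/2*c**2 to the remainder.
  leading term 1: no divisor's leading term divides it; move 19 to the remainder.
The remainder -3/8*b**3*c + 13/12*b**2 + 1/6*b*c**4 + 9/4*b*c**3 - 59/6*b*c + 2/3*b - 1/3*c**3 - 9/2*c**2 + 19 is nonzero, so it would be added as the next basis element.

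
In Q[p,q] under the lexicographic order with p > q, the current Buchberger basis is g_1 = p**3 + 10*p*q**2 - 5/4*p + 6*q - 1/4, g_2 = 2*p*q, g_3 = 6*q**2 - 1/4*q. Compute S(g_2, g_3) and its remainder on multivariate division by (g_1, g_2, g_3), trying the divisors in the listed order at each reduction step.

S(g_2, g_3) = 1/24*p*q; remainder on division = 0.

lcm(LM(g_2), LM(g_3)) = p*q**2.
S = (lcm/LT(g_2))·g_2 − (lcm/LT(g_3))·g_3 = 1/24*p*q.
Reduce S modulo (g_1, g_2, g_3) in that order:
  leading term p*q: subtract (1/48)·g_2 from 1/24*p*q → 0
The remainder is 0, so this S-polynomial contributes no new basis element.
An S-polynomial is built so that the two leading terms cancel; whether anything survives reduction is exactly the Gröbner-basis criterion.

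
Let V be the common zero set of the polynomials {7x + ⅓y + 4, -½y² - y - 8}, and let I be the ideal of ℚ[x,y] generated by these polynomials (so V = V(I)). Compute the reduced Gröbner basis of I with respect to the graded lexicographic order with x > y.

G = {y² + 2y + 16, x + 1/21y + 4/7}

f_1 = 7x + ⅓y + 4, LT = x.
f_2 = -½y² - y - 8, LT = y².

S(f_1,f_2): leading monomials are coprime, so the S-polynomial reduces to 0 (Buchberger's first criterion).
Every S-polynomial of the final basis reduces to 0, so we have a Gröbner basis.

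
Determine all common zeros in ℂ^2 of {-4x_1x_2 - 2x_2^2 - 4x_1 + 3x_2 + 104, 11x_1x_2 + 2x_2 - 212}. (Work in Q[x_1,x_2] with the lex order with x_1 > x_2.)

{(-5, -4), (125/22 + sqrt(2015)*I/22, 129/44 - sqrt(2015)*I/44), (125/22 - sqrt(2015)*I/22, 129/44 + sqrt(2015)*I/44)}

Compute a lex Gröbner basis by Buchberger's algorithm.
f_1 = -4x_1x_2 - 4x_1 - 2x_2^2 + 3x_2 + 104, LT = x_1x_2.
f_2 = 11x_1x_2 + 2x_2 - 212, LT = x_1x_2.

S(f_1,f_2): lcm = x_1x_2. S = x_1 + 1/2x_2^2 - 41/44x_2 - 74/11.
  leading term x_1: no divisor's leading term divides it; move x_1 to the remainder.
  leading term x_2^2: no divisor's leading term divides it; move 1/2x_2^2 to the remainder.
  leading term x_2: no divisor's leading term divides it; move -41/44x_2 to the remainder.
  leading term 1: no divisor's leading term divides it; move -74/11 to the remainder.
  remainder x_1 + 1/2x_2^2 - 41/44x_2 - 74/11 ≠ 0; add h_3 = x_1 + 1/2x_2^2 - 41/44x_2 - 74/11 to the basis.

S(f_1,h_3): lcm = x_1x_2. S = x_1 - 1/2x_2^3 + 63/44x_2^2 + 263/44x_2 - 26.
  leading term x_1: subtract (1)·h_3 from x_1 - 1/2x_2^3 + 63/44x_2^2 + 263/44x_2 - 26 → -1/2x_2^3 + 41/44x_2^2 + 76/11x_2 - 212/11
  leading term x_2^3: no divisor's leading term divides it; move -1/2x_2^3 to the remainder.
  leading term x_2^2: no divisor's leading term divides it; move 41/44x_2^2 to the remainder.
  leading term x_2: no divisor's leading term divides it; move 76/11x_2 to the remainder.
  leading term 1: no divisor's leading term divides it; move -212/11 to the remainder.
  remainder -1/2x_2^3 + 41/44x_2^2 + 76/11x_2 - 212/11 ≠ 0; add h_4 = -1/2x_2^3 + 41/44x_2^2 + 76/11x_2 - 212/11 to the basis.

The other S-polynomials (S(f_2,h_3), S(f_1,h_4), S(f_2,h_4), S(h_3,h_4)) all reduce to 0 modulo the current basis, so we have a Gröbner basis.
Inter-reduce: drop elements whose leading term is divisible by another's, tail-reduce, and make monic.
Reduced Gröbner basis: {x_1 + 1/2x_2^2 - 41/44x_2 - 74/11, x_2^3 - 41/22x_2^2 - 152/11x_2 + 424/11}.

Elimination: the polynomial x_2^3 - 41/22x_2^2 - 152/11x_2 + 424/11 lies in the elimination ideal for x_2, so x_2 ∈ {-4, 129/44 - sqrt(2015)*I/44, 129/44 + sqrt(2015)*I/44}. For each such x_2, the remaining basis elements (now univariate) give the rest of the solution.
  x_2 = -4: the earlier basis element becomes x_1 + 5 = 0, giving x_1 = -5 — point (-5, -4).
  x_2 = 129/44 - sqrt(2015)*I/44: the earlier basis element becomes x_1 - 125/22 - sqrt(2015)*I/22 = 0, giving x_1 = 125/22 + sqrt(2015)*I/22 — point (125/22 + sqrt(2015)*I/22, 129/44 - sqrt(2015)*I/44).
  x_2 = 129/44 + sqrt(2015)*I/44: the earlier basis element becomes x_1 - 125/22 + sqrt(2015)*I/22 = 0, giving x_1 = 125/22 - sqrt(2015)*I/22 — point (125/22 - sqrt(2015)*I/22, 129/44 + sqrt(2015)*I/44).
Zero-dimensionality of the ideal guarantees finitely many solutions over ℂ.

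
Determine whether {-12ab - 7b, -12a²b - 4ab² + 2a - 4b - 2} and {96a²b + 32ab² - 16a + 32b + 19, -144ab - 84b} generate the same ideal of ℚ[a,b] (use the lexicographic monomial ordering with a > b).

No, the ideals differ.

Two ideals are equal iff their reduced Gröbner bases coincide (the reduced basis is unique for a fixed ordering).
Buchberger on the first generating set:
f_1 = -12ab - 7b, LT = ab.
f_2 = -12a²b - 4ab² + 2a - 4b - 2, LT = a²b.

S(f_1,f_2): lcm = a²b. S = -⅓ab² + 7/12ab + ⅙a - ⅓b - ⅙.
  reduce S modulo (f_1, f_2):
  remainder ⅙a + 7/36b² - 97/144b - ⅙ ≠ 0; add g_3 = ⅙a + 7/36b² - 97/144b - ⅙ to the basis.

S(f_1,g_3): lcm = ab. S = -7/6b³ + 97/24b² + 19/12b.
  reduce S modulo (f_1, f_2, g_3):
  remainder -7/6b³ + 97/24b² + 19/12b ≠ 0; add g_4 = -7/6b³ + 97/24b² + 19/12b to the basis.

The other S-polynomials (S(f_2,g_3), S(f_1,g_4), S(f_2,g_4), S(g_3,g_4)) all reduce to 0 modulo the current basis, so we have a Gröbner basis.
Inter-reduce: drop elements whose leading term is divisible by another's, tail-reduce, and make monic.
Reduced Gröbner basis: {a + 7/6b² - 97/24b - 1, b³ - 97/28b² - 19/14b}.

Buchberger on the second generating set:
h_1 = 96a²b + 32ab² - 16a + 32b + 19, LT = a²b.
h_2 = -144ab - 84b, LT = ab.

S(h_1,h_2): lcm = a²b. S = ⅓ab² - 7/12ab - ⅙a + ⅓b + 19/96.
  reduce S modulo (h_1, h_2):
  remainder -⅙a - 7/36b² + 97/144b + 19/96 ≠ 0; add k_3 = -⅙a - 7/36b² + 97/144b + 19/96 to the basis.

S(h_1,k_3): lcm = a²b. S = -7/6ab³ + 35/8ab² + 19/16ab - ⅙a + ⅓b + 19/96.
  reduce S modulo (h_1, h_2, k_3):
  remainder 49/72b³ - 679/288b² - 595/576b ≠ 0; add k_4 = 49/72b³ - 679/288b² - 595/576b to the basis.

The other S-polynomials (S(h_2,k_3), S(h_1,k_4), S(h_2,k_4), S(k_3,k_4)) all reduce to 0 modulo the current basis, so we have a Gröbner basis.
Inter-reduce: drop elements whose leading term is divisible by another's, tail-reduce, and make monic.
Reduced Gröbner basis: {a + 7/6b² - 97/24b - 19/16, b³ - 97/28b² - 85/56b}.

The bases are distinct; the ideals are different.
The same test decides containment: I ⊆ J iff every generator of I reduces to 0 modulo a Gröbner basis of J.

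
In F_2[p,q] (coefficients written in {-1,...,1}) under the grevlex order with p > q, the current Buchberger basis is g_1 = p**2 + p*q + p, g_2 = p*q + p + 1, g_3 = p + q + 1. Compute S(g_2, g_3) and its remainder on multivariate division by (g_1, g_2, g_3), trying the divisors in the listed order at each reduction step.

lcm(LM(g_2), LM(g_3)) = p*q.
S = (lcm/LT(g_2))·g_2 − (lcm/LT(g_3))·g_3 = q**2 + p + q + 1.
Reduce S modulo (g_1, g_2, g_3) in that order:
  leading term q**2: no divisor's leading term divides it; move q**2 to the remainder.
  leading term p: subtract (1)·g_3 from p + q + 1 → 0
The remainder q**2 is nonzero, so it would be added as the next basis element.

S(g_2, g_3) = q**2 + p + q + 1; remainder on division = q**2.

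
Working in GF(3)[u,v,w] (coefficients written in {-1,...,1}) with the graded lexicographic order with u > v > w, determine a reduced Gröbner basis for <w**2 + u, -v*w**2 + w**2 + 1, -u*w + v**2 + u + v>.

G = {u**3 + u**2 - v**2 - v*w + u + v + w + 1, v**3 - v + w - 1, v**2*w + u**2 + v**2 + v*w + u + v, u*v - u + 1, u*w - v**2 - u - v, w**2 + u}

Buchberger's algorithm terminates because the ascending chain of leading-term ideals stabilizes.

f_1 = w**2 + u, LT = w**2.
f_2 = -v*w**2 + w**2 + 1, LT = v*w**2.
f_3 = -u*w + v**2 + u + v, LT = u*w.

S(f_1,f_2): lcm = v*w**2. S = u*v + w**2 + 1.
  leading term u*v: no divisor's leading term divides it; move u*v to the remainder.
  leading term w**2: subtract (1)·f_1 from w**2 + 1 → -u + 1
  leading term u: no divisor's leading term divides it; move -u to the remainder.
  leading term 1: no divisor's leading term divides it; move 1 to the remainder.
  remainder u*v - u + 1 ≠ 0; add g_4 = u*v - u + 1 to the basis.

S(f_1,f_3): lcm = u*w**2. S = v**2*w + u**2 + u*w + v*w.
  leading term v**2*w: no divisor's leading term divides it; move v**2*w to the remainder.
  leading term u**2: no divisor's leading term divides it; move u**2 to the remainder.
  leading term u*w: subtract (-1)·f_3 from u*w + v*w → v**2 + v*w + u + v
  leading term v**2: no divisor's leading term divides it; move v**2 to the remainder.
  leading term v*w: no divisor's leading term divides it; move v*w to the remainder.
  leading term u: no divisor's leading term divides it; move u to the remainder.
  leading term v: no divisor's leading term divides it; move v to the remainder.
  remainder v**2*w + u**2 + v**2 + v*w + u + v ≠ 0; add g_5 = v**2*w + u**2 + v**2 + v*w + u + v to the basis.

S(f_3,g_4): lcm = u*v*w. S = -v**3 - u*v + u*w - v**2 - w.
  leading term v**3: no divisor's leading term divides it; move -v**3 to the remainder.
  leading term u*v: subtract (-1)·g_4 from -u*v + u*w - v**2 - w → u*w - v**2 - u - w + 1
  leading term u*w: subtract (-1)·f_3 from u*w - v**2 - u - w + 1 → v - w + 1
  leading term v: no divisor's leading term divides it; move v to the remainder.
  leading term w: no divisor's leading term divides it; move -w to the remainder.
  leading term 1: no divisor's leading term divides it; move 1 to the remainder.
  remainder -v**3 + v - w + 1 ≠ 0; add g_6 = -v**3 + v - w + 1 to the basis.

S(f_3,g_5): lcm = u*v**2*w. S = -v**4 - u**3 + u*v**2 - u*v*w - v**3 - u**2 - u*v.
  leading term v**4: subtract (v)·g_6 from -v**4 - u**3 + u*v**2 - u*v*w - v**3 - u**2 - u*v → -u**3 + u*v**2 - u*v*w - v**3 - u**2 - u*v - v**2 + v*w - v
  leading term u**3: no divisor's leading term divides it; move -u**3 to the remainder.
  leading term u*v**2: subtract (v)·g_4 from u*v**2 - u*v*w - v**3 - u**2 - u*v - v**2 + v*w - v → -u*v*w - v**3 - u**2 - v**2 + v*w + v
  leading term u*v*w: subtract (v)·f_3 from -u*v*w - v**3 - u**2 - v**2 + v*w + v → v**3 - u**2 - u*v + v**2 + v*w + v
  leading term v**3: subtract (-1)·g_6 from v**3 - u**2 - u*v + v**2 + v*w + v → -u**2 - u*v + v**2 + v*w - v - w + 1
  leading term u**2: no divisor's leading term divides it; move -u**2 to the remainder.
  leading term u*v: subtract (-1)·g_4 from -u*v + v**2 + v*w - v - w + 1 → v**2 + v*w - u - v - w - 1
  leading term v**2: no divisor's leading term divides it; move v**2 to the remainder.
  leading term v*w: no divisor's leading term divides it; move v*w to the remainder.
  leading term u: no divisor's leading term divides it; move -u to the remainder.
  leading term v: no divisor's leading term divides it; move -v to the remainder.
  leading term w: no divisor's leading term divides it; move -w to the remainder.
  leading term 1: no divisor's leading term divides it; move -1 to the remainder.
  remainder -u**3 - u**2 + v**2 + v*w - u - v - w - 1 ≠ 0; add g_7 = -u**3 - u**2 + v**2 + v*w - u - v - w - 1 to the basis.

The other S-polynomials (S(f_2,f_3), S(f_1,g_4), S(f_2,g_4), S(f_1,g_5), S(f_2,g_5), S(g_4,g_5), S(f_1,g_6), S(f_2,g_6), S(f_3,g_6), S(g_4,g_6), S(g_5,g_6), S(f_1,g_7), S(f_2,g_7), S(f_3,g_7), S(g_4,g_7), S(g_5,g_7), S(g_6,g_7)) all reduce to 0 modulo the current basis, so we have a Gröbner basis.
Inter-reduce: drop elements whose leading term is divisible by another's, tail-reduce, and make monic.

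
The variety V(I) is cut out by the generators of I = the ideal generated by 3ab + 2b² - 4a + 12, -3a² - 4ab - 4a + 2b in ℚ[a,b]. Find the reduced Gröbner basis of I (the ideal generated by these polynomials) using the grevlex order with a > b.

The reduced Gröbner basis is the canonical form of the ideal for this ordering.

f_1 = 3ab + 2b² - 4a + 12, LT = ab.
f_2 = -3a² - 4ab - 4a + 2b, LT = a².

S(f_1,f_2): lcm = a²b. S = -⅔ab² - 4/3a² - 4/3ab + ⅔b² + 4a.
  leading term ab²: subtract (-2/9b)·f_1 from -⅔ab² - 4/3a² - 4/3ab + ⅔b² + 4a → 4/9b³ - 4/3a² - 20/9ab + ⅔b² + 4a + 8/3b
  leading term b³: no divisor's leading term divides it; move 4/9b³ to the remainder.
  leading term a²: subtract (4/9)·f_2 from -4/3a² - 20/9ab + ⅔b² + 4a + 8/3b → -4/9ab + ⅔b² + 52/9a + 16/9b
  leading term ab: subtract (-4/27)·f_1 from -4/9ab + ⅔b² + 52/9a + 16/9b → 26/27b² + 140/27a + 16/9b + 16/9
  leading term b²: no divisor's leading term divides it; move 26/27b² to the remainder.
  leading term a: no divisor's leading term divides it; move 140/27a to the remainder.
  leading term b: no divisor's leading term divides it; move 16/9b to the remainder.
  leading term 1: no divisor's leading term divides it; move 16/9 to the remainder.
  remainder 4/9b³ + 26/27b² + 140/27a + 16/9b + 16/9 ≠ 0; add g_3 = 4/9b³ + 26/27b² + 140/27a + 16/9b + 16/9 to the basis.

The other S-polynomials (S(f_1,g_3), S(f_2,g_3)) all reduce to 0 modulo the current basis, so we have a Gröbner basis.

G = {b³ + 13/6b² + 35/3a + 4b + 4, a² - 8/9b² + 28/9a - ⅔b - 16/3, ab + ⅔b² - 4/3a + 4}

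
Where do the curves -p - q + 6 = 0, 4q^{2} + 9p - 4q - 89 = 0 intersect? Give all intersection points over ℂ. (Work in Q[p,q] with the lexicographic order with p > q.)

Compute a lex Gröbner basis by Buchberger's algorithm.
f_1 = -p - q + 6, LT = p.
f_2 = 9p + 4q^{2} - 4q - 89, LT = p.

S(f_1,f_2): lcm = p. S = -\tfrac{4}{9}q^{2} + \tfrac{13}{9}q + \tfrac{35}{9}.
  leading term q^{2}: no divisor's leading term divides it; move -\tfrac{4}{9}q^{2} to the remainder.
  leading term q: no divisor's leading term divides it; move \tfrac{13}{9}q to the remainder.
  leading term 1: no divisor's leading term divides it; move \tfrac{35}{9} to the remainder.
  remainder -\tfrac{4}{9}q^{2} + \tfrac{13}{9}q + \tfrac{35}{9} ≠ 0; add h_3 = -\tfrac{4}{9}q^{2} + \tfrac{13}{9}q + \tfrac{35}{9} to the basis.

S(f_1,h_3): leading monomials are coprime, so the S-polynomial reduces to 0 (Buchberger's first criterion).
S(f_2,h_3): leading monomials are coprime, so the S-polynomial reduces to 0 (Buchberger's first criterion).
Every S-polynomial of the final basis reduces to 0, so we have a Gröbner basis.
Inter-reduce: drop elements whose leading term is divisible by another's, tail-reduce, and make monic.
Reduced Gröbner basis: {p + q - 6, q^{2} - \tfrac{13}{4}q - \tfrac{35}{4}}.

From the last basis element, q^{2} - \tfrac{13}{4}q - \tfrac{35}{4} = 0, so q takes values in {-7/4, 5}. Each choice, substituted upward through the basis, yields the corresponding point(s) of the solution set.
  q = -7/4: the earlier basis element becomes p - \tfrac{31}{4} = 0, giving p = 31/4 — point (31/4, -7/4).
  q = 5: the earlier basis element becomes p - 1 = 0, giving p = 1 — point (1, 5).
Zero-dimensionality of the ideal guarantees finitely many solutions over ℂ.

{(31/4, -7/4), (1, 5)}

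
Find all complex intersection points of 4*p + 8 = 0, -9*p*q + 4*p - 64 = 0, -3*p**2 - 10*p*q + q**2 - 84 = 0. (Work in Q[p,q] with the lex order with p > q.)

{(-2, 4)}

Compute a lex Gröbner basis by Buchberger's algorithm.
f_1 = 4*p + 8, LT = p.
f_2 = -9*p*q + 4*p - 64, LT = p*q.
f_3 = -3*p**2 - 10*p*q + q**2 - 84, LT = p**2.

S(f_1,f_2): lcm = p*q. S = 4/9*p + 2*q - 64/9.
  leading term p: subtract (1/9)·f_1 from 4/9*p + 2*q - 64/9 → 2*q - 8
  leading term q: no divisor's leading term divides it; move 2*q to the remainder.
  leading term 1: no divisor's leading term divides it; move -8 to the remainder.
  remainder 2*q - 8 ≠ 0; add h_4 = 2*q - 8 to the basis.

The other S-polynomials (S(f_1,f_3), S(f_2,f_3), S(f_1,h_4), S(f_2,h_4), S(f_3,h_4)) all reduce to 0 modulo the current basis, so we have a Gröbner basis.
Inter-reduce: drop elements whose leading term is divisible by another's, tail-reduce, and make monic.
Reduced Gröbner basis: {p + 2, q - 4}.

Elimination: the polynomial q - 4 lies in the elimination ideal for q, so q ∈ {4}. For each such q, the remaining basis elements (now univariate) give the rest of the solution.
  q = 4: the earlier basis element becomes p + 2 = 0, giving p = -2 — point (-2, 4).
Each listed point satisfies every original equation (direct substitution).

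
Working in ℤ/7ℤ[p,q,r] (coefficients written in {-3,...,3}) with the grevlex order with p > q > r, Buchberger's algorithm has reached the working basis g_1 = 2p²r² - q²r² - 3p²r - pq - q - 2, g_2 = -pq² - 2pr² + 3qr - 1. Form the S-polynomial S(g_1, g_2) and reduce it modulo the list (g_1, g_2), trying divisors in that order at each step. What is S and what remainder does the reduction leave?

S(g_1, g_2) = 3q⁴r² - 2p²r⁴ + 2p²q²r + 3pqr³ + 3pq³ + 3q³ - pr² - q²; remainder on division = 3q⁴r² - q²r⁴ + 3pqr³ - pqr² + 3q³ + 2q²r - pr² - qr² - q² - 2pr - 2r² - 3q.

lcm(LM(g_1), LM(g_2)) = p²q²r².
S = (lcm/LT(g_1))·g_1 − (lcm/LT(g_2))·g_2 = 3q⁴r² - 2p²r⁴ + 2p²q²r + 3pqr³ + 3pq³ + 3q³ - pr² - q².
Reduce S modulo (g_1, g_2) in that order:
  leading term q⁴r²: no divisor's leading term divides it; move 3q⁴r² to the remainder.
  leading term p²r⁴: subtract (-r²)·g_1 from -2p²r⁴ + 2p²q²r + 3pqr³ + 3pq³ + 3q³ - pr² - q² → -q²r⁴ + 2p²q²r - 3p²r³ + 3pqr³ + 3pq³ - pqr² + 3q³ - pr² - qr² - q² - 2r²
  leading term q²r⁴: no divisor's leading term divides it; move -q²r⁴ to the remainder.
  leading term p²q²r: subtract (-2pr)·g_2 from 2p²q²r - 3p²r³ + 3pqr³ + 3pq³ - pqr² + 3q³ - pr² - qr² - q² - 2r² → 3pqr³ + 3pq³ - 2pqr² + 3q³ - pr² - qr² - q² - 2pr - 2r²
  leading term pqr³: no divisor's leading term divides it; move 3pqr³ to the remainder.
  leading term pq³: subtract (-3q)·g_2 from 3pq³ - 2pqr² + 3q³ - pr² - qr² - q² - 2pr - 2r² → -pqr² + 3q³ + 2q²r - pr² - qr² - q² - 2pr - 2r² - 3q
  leading term pqr²: no divisor's leading term divides it; move -pqr² to the remainder.
  leading term q³: no divisor's leading term divides it; move 3q³ to the remainder.
  leading term q²r: no divisor's leading term divides it; move 2q²r to the remainder.
  leading term pr²: no divisor's leading term divides it; move -pr² to the remainder.
  leading term qr²: no divisor's leading term divides it; move -qr² to the remainder.
  leading term q²: no divisor's leading term divides it; move -q² to the remainder.
  leading term pr: no divisor's leading term divides it; move -2pr to the remainder.
  leading term r²: no divisor's leading term divides it; move -2r² to the remainder.
  leading term q: no divisor's leading term divides it; move -3q to the remainder.
The remainder 3q⁴r² - q²r⁴ + 3pqr³ - pqr² + 3q³ + 2q²r - pr² - qr² - q² - 2pr - 2r² - 3q is nonzero, so it would be added as the next basis element.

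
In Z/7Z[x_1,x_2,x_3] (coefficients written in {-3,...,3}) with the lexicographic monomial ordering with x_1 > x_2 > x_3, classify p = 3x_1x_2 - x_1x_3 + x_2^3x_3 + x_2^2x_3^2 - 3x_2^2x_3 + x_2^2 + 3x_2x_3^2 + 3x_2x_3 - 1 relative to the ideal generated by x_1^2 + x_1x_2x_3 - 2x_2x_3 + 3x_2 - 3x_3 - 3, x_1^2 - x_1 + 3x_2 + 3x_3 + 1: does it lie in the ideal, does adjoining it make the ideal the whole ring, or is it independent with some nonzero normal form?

3x_1x_2 - x_1x_3 + x_2^3x_3 + x_2^2x_3^2 - 3x_2^2x_3 + x_2^2 + 3x_2x_3^2 + 3x_2x_3 - 1 lies in I (it reduces to 0).

First compute the reduced Gröbner basis of I by Buchberger's algorithm.
f_1 = x_1^2 + x_1x_2x_3 - 2x_2x_3 + 3x_2 - 3x_3 - 3, LT = x_1^2.
f_2 = x_1^2 - x_1 + 3x_2 + 3x_3 + 1, LT = x_1^2.

S(f_1,f_2): lcm = x_1^2. S = x_1x_2x_3 + x_1 - 2x_2x_3 + x_3 + 3.
  leading term x_1x_2x_3: no divisor's leading term divides it; move x_1x_2x_3 to the remainder.
  leading term x_1: no divisor's leading term divides it; move x_1 to the remainder.
  leading term x_2x_3: no divisor's leading term divides it; move -2x_2x_3 to the remainder.
  leading term x_3: no divisor's leading term divides it; move x_3 to the remainder.
  leading term 1: no divisor's leading term divides it; move 3 to the remainder.
  remainder x_1x_2x_3 + x_1 - 2x_2x_3 + x_3 + 3 ≠ 0; add h_3 = x_1x_2x_3 + x_1 - 2x_2x_3 + x_3 + 3 to the basis.

S(f_1,h_3): lcm = x_1^2x_2x_3. S = -x_1^2 + x_1x_2^2x_3^2 + 2x_1x_2x_3 - x_1x_3 - 3x_1 - 2x_2^2x_3^2 + 3x_2^2x_3 - 3x_2x_3^2 - 3x_2x_3.
  leading term x_1^2: subtract (-1)·f_1 from -x_1^2 + x_1x_2^2x_3^2 + 2x_1x_2x_3 - x_1x_3 - 3x_1 - 2x_2^2x_3^2 + 3x_2^2x_3 - 3x_2x_3^2 - 3x_2x_3 → x_1x_2^2x_3^2 + 3x_1x_2x_3 - x_1x_3 - 3x_1 - 2x_2^2x_3^2 + 3x_2^2x_3 - 3x_2x_3^2 + 2x_2x_3 + 3x_2 - 3x_3 - 3
  leading term x_1x_2^2x_3^2: subtract (x_2x_3)·h_3 from x_1x_2^2x_3^2 + 3x_1x_2x_3 - x_1x_3 - 3x_1 - 2x_2^2x_3^2 + 3x_2^2x_3 - 3x_2x_3^2 + 2x_2x_3 + 3x_2 - 3x_3 - 3 → 2x_1x_2x_3 - x_1x_3 - 3x_1 + 3x_2^2x_3 + 3x_2x_3^2 - x_2x_3 + 3x_2 - 3x_3 - 3
  leading term x_1x_2x_3: subtract (2)·h_3 from 2x_1x_2x_3 - x_1x_3 - 3x_1 + 3x_2^2x_3 + 3x_2x_3^2 - x_2x_3 + 3x_2 - 3x_3 - 3 → -x_1x_3 + 2x_1 + 3x_2^2x_3 + 3x_2x_3^2 + 3x_2x_3 + 3x_2 + 2x_3 - 2
  leading term x_1x_3: no divisor's leading term divides it; move -x_1x_3 to the remainder.
  leading term x_1: no divisor's leading term divides it; move 2x_1 to the remainder.
  leading term x_2^2x_3: no divisor's leading term divides it; move 3x_2^2x_3 to the remainder.
  leading term x_2x_3^2: no divisor's leading term divides it; move 3x_2x_3^2 to the remainder.
  leading term x_2x_3: no divisor's leading term divides it; move 3x_2x_3 to the remainder.
  leading term x_2: no divisor's leading term divides it; move 3x_2 to the remainder.
  leading term x_3: no divisor's leading term divides it; move 2x_3 to the remainder.
  leading term 1: no divisor's leading term divides it; move -2 to the remainder.
  remainder -x_1x_3 + 2x_1 + 3x_2^2x_3 + 3x_2x_3^2 + 3x_2x_3 + 3x_2 + 2x_3 - 2 ≠ 0; add h_4 = -x_1x_3 + 2x_1 + 3x_2^2x_3 + 3x_2x_3^2 + 3x_2x_3 + 3x_2 + 2x_3 - 2 to the basis.

S(h_3,h_4): lcm = x_1x_2x_3. S = 2x_1x_2 + x_1 + 3x_2^3x_3 + 3x_2^2x_3^2 + 3x_2^2x_3 + 3x_2^2 - 2x_2 + x_3 + 3.
  leading term x_1x_2: no divisor's leading term divides it; move 2x_1x_2 to the remainder.
  leading term x_1: no divisor's leading term divides it; move x_1 to the remainder.
  leading term x_2^3x_3: no divisor's leading term divides it; move 3x_2^3x_3 to the remainder.
  leading term x_2^2x_3^2: no divisor's leading term divides it; move 3x_2^2x_3^2 to the remainder.
  leading term x_2^2x_3: no divisor's leading term divides it; move 3x_2^2x_3 to the remainder.
  leading term x_2^2: no divisor's leading term divides it; move 3x_2^2 to the remainder.
  leading term x_2: no divisor's leading term divides it; move -2x_2 to the remainder.
  leading term x_3: no divisor's leading term divides it; move x_3 to the remainder.
  leading term 1: no divisor's leading term divides it; move 3 to the remainder.
  remainder 2x_1x_2 + x_1 + 3x_2^3x_3 + 3x_2^2x_3^2 + 3x_2^2x_3 + 3x_2^2 - 2x_2 + x_3 + 3 ≠ 0; add h_5 = 2x_1x_2 + x_1 + 3x_2^3x_3 + 3x_2^2x_3^2 + 3x_2^2x_3 + 3x_2^2 - 2x_2 + x_3 + 3 to the basis.

S(h_3,h_5): lcm = x_1x_2x_3. S = 3x_1x_3 + x_1 + 2x_2^3x_3^2 + 2x_2^2x_3^3 + 2x_2^2x_3^2 + 2x_2^2x_3 - x_2x_3 + 3x_3^2 + 3x_3 + 3.
  leading term x_1x_3: subtract (-3)·h_4 from 3x_1x_3 + x_1 + 2x_2^3x_3^2 + 2x_2^2x_3^3 + 2x_2^2x_3^2 + 2x_2^2x_3 - x_2x_3 + 3x_3^2 + 3x_3 + 3 → 2x_2^3x_3^2 + 2x_2^2x_3^3 + 2x_2^2x_3^2 - 3x_2^2x_3 + 2x_2x_3^2 + x_2x_3 + 2x_2 + 3x_3^2 + 2x_3 - 3
  leading term x_2^3x_3^2: no divisor's leading term divides it; move 2x_2^3x_3^2 to the remainder.
  leading term x_2^2x_3^3: no divisor's leading term divides it; move 2x_2^2x_3^3 to the remainder.
  leading term x_2^2x_3^2: no divisor's leading term divides it; move 2x_2^2x_3^2 to the remainder.
  leading term x_2^2x_3: no divisor's leading term divides it; move -3x_2^2x_3 to the remainder.
  leading term x_2x_3^2: no divisor's leading term divides it; move 2x_2x_3^2 to the remainder.
  leading term x_2x_3: no divisor's leading term divides it; move x_2x_3 to the remainder.
  leading term x_2: no divisor's leading term divides it; move 2x_2 to the remainder.
  leading term x_3^2: no divisor's leading term divides it; move 3x_3^2 to the remainder.
  leading term x_3: no divisor's leading term divides it; move 2x_3 to the remainder.
  leading term 1: no divisor's leading term divides it; move -3 to the remainder.
  remainder 2x_2^3x_3^2 + 2x_2^2x_3^3 + 2x_2^2x_3^2 - 3x_2^2x_3 + 2x_2x_3^2 + x_2x_3 + 2x_2 + 3x_3^2 + 2x_3 - 3 ≠ 0; add h_6 = 2x_2^3x_3^2 + 2x_2^2x_3^3 + 2x_2^2x_3^2 - 3x_2^2x_3 + 2x_2x_3^2 + x_2x_3 + 2x_2 + 3x_3^2 + 2x_3 - 3 to the basis.

The other S-polynomials (S(f_2,h_3), S(f_1,h_4), S(f_2,h_4), S(f_1,h_5), S(f_2,h_5), S(h_4,h_5), S(f_1,h_6), S(f_2,h_6), S(h_3,h_6), S(h_4,h_6), S(h_5,h_6)) all reduce to 0 modulo the current basis, so we have a Gröbner basis.
Inter-reduce: drop elements whose leading term is divisible by another's, tail-reduce, and make monic.
Reduced Gröbner basis: {x_1^2 - x_1 + 3x_2 + 3x_3 + 1, x_1x_2 - 3x_1 - 2x_2^3x_3 - 2x_2^2x_3^2 - 2x_2^2x_3 - 2x_2^2 - x_2 - 3x_3 - 2, x_1x_3 - 2x_1 - 3x_2^2x_3 - 3x_2x_3^2 - 3x_2x_3 - 3x_2 - 2x_3 + 2, x_2^3x_3^2 + x_2^2x_3^3 + x_2^2x_3^2 + 2x_2^2x_3 + x_2x_3^2 - 3x_2x_3 + x_2 - 2x_3^2 + x_3 + 2}.
Label its elements g_1 = x_1^2 - x_1 + 3x_2 + 3x_3 + 1, g_2 = x_1x_2 - 3x_1 - 2x_2^3x_3 - 2x_2^2x_3^2 - 2x_2^2x_3 - 2x_2^2 - x_2 - 3x_3 - 2, g_3 = x_1x_3 - 2x_1 - 3x_2^2x_3 - 3x_2x_3^2 - 3x_2x_3 - 3x_2 - 2x_3 + 2, g_4 = x_2^3x_3^2 + x_2^2x_3^3 + x_2^2x_3^2 + 2x_2^2x_3 + x_2x_3^2 - 3x_2x_3 + x_2 - 2x_3^2 + x_3 + 2.

Reduce p = 3x_1x_2 - x_1x_3 + x_2^3x_3 + x_2^2x_3^2 - 3x_2^2x_3 + x_2^2 + 3x_2x_3^2 + 3x_2x_3 - 1 modulo G:
  leading term x_1x_2: subtract (3)·g_2 from 3x_1x_2 - x_1x_3 + x_2^3x_3 + x_2^2x_3^2 - 3x_2^2x_3 + x_2^2 + 3x_2x_3^2 + 3x_2x_3 - 1 → -x_1x_3 + 2x_1 + 3x_2^2x_3 + 3x_2x_3^2 + 3x_2x_3 + 3x_2 + 2x_3 - 2
  leading term x_1x_3: subtract (-1)·g_3 from -x_1x_3 + 2x_1 + 3x_2^2x_3 + 3x_2x_3^2 + 3x_2x_3 + 3x_2 + 2x_3 - 2 → 0
  normal form = 0.
Since the normal form is 0, p ∈ I.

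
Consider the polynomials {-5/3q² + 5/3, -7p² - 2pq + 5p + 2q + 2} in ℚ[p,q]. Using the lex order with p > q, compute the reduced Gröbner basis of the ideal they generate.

f_1 = -5/3q² + 5/3, LT = q².
f_2 = -7p² - 2pq + 5p + 2q + 2, LT = p².

The S-polynomials (S(f_1,f_2)) all reduce to 0 modulo the current basis, so we have a Gröbner basis.

G = {p² + 2/7pq - 5/7p - 2/7q - 2/7, q² - 1}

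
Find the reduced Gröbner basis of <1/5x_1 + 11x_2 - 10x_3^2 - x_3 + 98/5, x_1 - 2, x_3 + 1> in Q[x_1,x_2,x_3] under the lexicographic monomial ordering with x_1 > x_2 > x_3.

f_1 = 1/5x_1 + 11x_2 - 10x_3^2 - x_3 + 98/5, LT = x_1.
f_2 = x_1 - 2, LT = x_1.
f_3 = x_3 + 1, LT = x_3.

S(f_1,f_2): lcm = x_1. S = 55x_2 - 50x_3^2 - 5x_3 + 100.
  leading term x_2: no divisor's leading term divides it; move 55x_2 to the remainder.
  leading term x_3^2: subtract (-50x_3)·f_3 from -50x_3^2 - 5x_3 + 100 → 45x_3 + 100
  leading term x_3: subtract (45)·f_3 from 45x_3 + 100 → 55
  leading term 1: no divisor's leading term divides it; move 55 to the remainder.
  remainder 55x_2 + 55 ≠ 0; add g_4 = 55x_2 + 55 to the basis.

The other S-polynomials (S(f_1,f_3), S(f_2,f_3), S(f_1,g_4), S(f_2,g_4), S(f_3,g_4)) all reduce to 0 modulo the current basis, so we have a Gröbner basis.
Inter-reduce: drop elements whose leading term is divisible by another's, tail-reduce, and make monic.

G = {x_1 - 2, x_2 + 1, x_3 + 1}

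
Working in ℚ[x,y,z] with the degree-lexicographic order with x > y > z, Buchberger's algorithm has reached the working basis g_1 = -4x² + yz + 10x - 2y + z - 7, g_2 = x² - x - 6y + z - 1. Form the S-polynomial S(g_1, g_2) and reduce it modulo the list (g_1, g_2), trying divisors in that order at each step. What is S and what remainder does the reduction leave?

S(g_1, g_2) = -¼yz - 3/2x + 13/2y - 5/4z + 11/4; remainder on division = -¼yz - 3/2x + 13/2y - 5/4z + 11/4.

lcm(LM(g_1), LM(g_2)) = x².
S = (lcm/LT(g_1))·g_1 − (lcm/LT(g_2))·g_2 = -¼yz - 3/2x + 13/2y - 5/4z + 11/4.
Reduce S modulo (g_1, g_2) in that order:
  leading term yz: no divisor's leading term divides it; move -¼yz to the remainder.
  leading term x: no divisor's leading term divides it; move -3/2x to the remainder.
  leading term y: no divisor's leading term divides it; move 13/2y to the remainder.
  leading term z: no divisor's leading term divides it; move -5/4z to the remainder.
  leading term 1: no divisor's leading term divides it; move 11/4 to the remainder.
The remainder -¼yz - 3/2x + 13/2y - 5/4z + 11/4 is nonzero, so it would be added as the next basis element.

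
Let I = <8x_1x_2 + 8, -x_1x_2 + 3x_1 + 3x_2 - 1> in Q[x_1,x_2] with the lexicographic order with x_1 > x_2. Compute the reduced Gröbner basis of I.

G = {x_1 + x_2, x_2^2 - 1}

f_1 = 8x_1x_2 + 8, LT = x_1x_2.
f_2 = -x_1x_2 + 3x_1 + 3x_2 - 1, LT = x_1x_2.

S(f_1,f_2): lcm = x_1x_2. S = 3x_1 + 3x_2.
  reduce S modulo (f_1, f_2):
  remainder 3x_1 + 3x_2 ≠ 0; add g_3 = 3x_1 + 3x_2 to the basis.

S(f_1,g_3): lcm = x_1x_2. S = -x_2^2 + 1.
  reduce S modulo (f_1, f_2, g_3):
  remainder -x_2^2 + 1 ≠ 0; add g_4 = -x_2^2 + 1 to the basis.

The other S-polynomials (S(f_2,g_3), S(f_1,g_4), S(f_2,g_4), S(g_3,g_4)) all reduce to 0 modulo the current basis, so we have a Gröbner basis.
Inter-reduce: drop elements whose leading term is divisible by another's, tail-reduce, and make monic.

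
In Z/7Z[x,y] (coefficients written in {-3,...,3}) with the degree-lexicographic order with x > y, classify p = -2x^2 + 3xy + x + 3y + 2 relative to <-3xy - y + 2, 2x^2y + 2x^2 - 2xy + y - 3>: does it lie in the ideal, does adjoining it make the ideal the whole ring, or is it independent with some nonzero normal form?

First compute the reduced Gröbner basis of I by Buchberger's algorithm.
f_1 = -3xy - y + 2, LT = xy.
f_2 = 2x^2y + 2x^2 - 2xy + y - 3, LT = x^2y.

S(f_1,f_2): lcm = x^2y. S = -x^2 - xy - 3x + 3y - 2.
  leading term x^2: no divisor's leading term divides it; move -x^2 to the remainder.
  leading term xy: subtract (-2)·f_1 from -xy - 3x + 3y - 2 → -3x + y + 2
  leading term x: no divisor's leading term divides it; move -3x to the remainder.
  leading term y: no divisor's leading term divides it; move y to the remainder.
  leading term 1: no divisor's leading term divides it; move 2 to the remainder.
  remainder -x^2 - 3x + y + 2 ≠ 0; add h_3 = -x^2 - 3x + y + 2 to the basis.

S(f_1,h_3): lcm = x^2y. S = 2xy + y^2 - 3x + 2y.
  leading term xy: subtract (-3)·f_1 from 2xy + y^2 - 3x + 2y → y^2 - 3x - y - 1
  leading term y^2: no divisor's leading term divides it; move y^2 to the remainder.
  leading term x: no divisor's leading term divides it; move -3x to the remainder.
  leading term y: no divisor's leading term divides it; move -y to the remainder.
  leading term 1: no divisor's leading term divides it; move -1 to the remainder.
  remainder y^2 - 3x - y - 1 ≠ 0; add h_4 = y^2 - 3x - y - 1 to the basis.

S(f_2,h_3): lcm = x^2y. S = x^2 + 3xy + y^2 - y + 2.
  leading term x^2: subtract (-1)·h_3 from x^2 + 3xy + y^2 - y + 2 → 3xy + y^2 - 3x - 3
  leading term xy: subtract (-1)·f_1 from 3xy + y^2 - 3x - 3 → y^2 - 3x - y - 1
  leading term y^2: subtract (1)·h_4 from y^2 - 3x - y - 1 → 0
  remainder 0.

S(f_1,h_4): lcm = xy^2. S = 3x^2 + xy - 2y^2 + x - 3y.
  leading term x^2: subtract (-3)·h_3 from 3x^2 + xy - 2y^2 + x - 3y → xy - 2y^2 - x - 1
  leading term xy: subtract (2)·f_1 from xy - 2y^2 - x - 1 → -2y^2 - x + 2y + 2
  leading term y^2: subtract (-2)·h_4 from -2y^2 - x + 2y + 2 → 0
  remainder 0.

S(f_2,h_4): lcm = x^2y^2. S = 3x^3 + 2x^2y - xy^2 + x^2 - 3y^2 + 2y.
  leading term x^3: subtract (-3x)·h_3 from 3x^3 + 2x^2y - xy^2 + x^2 - 3y^2 + 2y → 2x^2y - xy^2 - x^2 + 3xy - 3y^2 - x + 2y
  leading term x^2y: subtract (-3x)·f_1 from 2x^2y - xy^2 - x^2 + 3xy - 3y^2 - x + 2y → -xy^2 - x^2 - 3y^2 - 2x + 2y
  leading term xy^2: subtract (-2y)·f_1 from -xy^2 - x^2 - 3y^2 - 2x + 2y → -x^2 + 2y^2 - 2x - y
  leading term x^2: subtract (1)·h_3 from -x^2 + 2y^2 - 2x - y → 2y^2 + x - 2y - 2
  leading term y^2: subtract (2)·h_4 from 2y^2 + x - 2y - 2 → 0
  remainder 0.

S(h_3,h_4): leading monomials are coprime, so the S-polynomial reduces to 0 (Buchberger's first criterion).
Every S-polynomial of the final basis reduces to 0, so we have a Gröbner basis.
Inter-reduce: drop elements whose leading term is divisible by another's, tail-reduce, and make monic.
Reduced Gröbner basis: {x^2 + 3x - y - 2, xy - 2y - 3, y^2 - 3x - y - 1}.
Label its elements g_1 = x^2 + 3x - y - 2, g_2 = xy - 2y - 3, g_3 = y^2 - 3x - y - 1.

Reduce p = -2x^2 + 3xy + x + 3y + 2 modulo G:
  leading term x^2: subtract (-2)·g_1 from -2x^2 + 3xy + x + 3y + 2 → 3xy + y - 2
  leading term xy: subtract (3)·g_2 from 3xy + y - 2 → 0
  normal form = 0.
Since the normal form is 0, p ∈ I.

-2x^2 + 3xy + x + 3y + 2 lies in I (it reduces to 0).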